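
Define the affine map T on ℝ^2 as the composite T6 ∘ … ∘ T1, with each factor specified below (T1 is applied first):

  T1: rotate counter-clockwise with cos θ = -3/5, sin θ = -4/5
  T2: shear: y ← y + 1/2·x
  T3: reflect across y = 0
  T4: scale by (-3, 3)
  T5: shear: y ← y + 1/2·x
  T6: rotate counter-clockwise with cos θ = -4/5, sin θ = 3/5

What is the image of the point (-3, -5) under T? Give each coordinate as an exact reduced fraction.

T1 rotate counter-clockwise with cos θ = -3/5, sin θ = -4/5: (-3, -5) → (-11/5, 27/5)
T2 shear: y ← y + 1/2·x: (-11/5, 27/5) → (-11/5, 43/10)
T3 reflect across y = 0: (-11/5, 43/10) → (-11/5, -43/10)
T4 scale by (-3, 3): (-11/5, -43/10) → (33/5, -129/10)
T5 shear: y ← y + 1/2·x: (33/5, -129/10) → (33/5, -48/5)
T6 rotate counter-clockwise with cos θ = -4/5, sin θ = 3/5: (33/5, -48/5) → (12/25, 291/25)

T(p) = (12/25, 291/25)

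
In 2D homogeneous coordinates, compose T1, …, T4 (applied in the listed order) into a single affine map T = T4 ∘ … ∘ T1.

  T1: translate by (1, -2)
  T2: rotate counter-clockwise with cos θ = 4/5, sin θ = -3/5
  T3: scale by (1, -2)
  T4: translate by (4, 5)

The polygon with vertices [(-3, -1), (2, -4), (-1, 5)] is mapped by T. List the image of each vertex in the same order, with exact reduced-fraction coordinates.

T1 translate by (1, -2): (-3, -1) → (-2, -3); (2, -4) → (3, -6); (-1, 5) → (0, 3)
T2 rotate counter-clockwise with cos θ = 4/5, sin θ = -3/5: (-2, -3) → (-17/5, -6/5); (3, -6) → (-6/5, -33/5); (0, 3) → (9/5, 12/5)
T3 scale by (1, -2): (-17/5, -6/5) → (-17/5, 12/5); (-6/5, -33/5) → (-6/5, 66/5); (9/5, 12/5) → (9/5, -24/5)
T4 translate by (4, 5): (-17/5, 12/5) → (3/5, 37/5); (-6/5, 66/5) → (14/5, 91/5); (9/5, -24/5) → (29/5, 1/5)

image vertices: (3/5, 37/5), (14/5, 91/5), (29/5, 1/5)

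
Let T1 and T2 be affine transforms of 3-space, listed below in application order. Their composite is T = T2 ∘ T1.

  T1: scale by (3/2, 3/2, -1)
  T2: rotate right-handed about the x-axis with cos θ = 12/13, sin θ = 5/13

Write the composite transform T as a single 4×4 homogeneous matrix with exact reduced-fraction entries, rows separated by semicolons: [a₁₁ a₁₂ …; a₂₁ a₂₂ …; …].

T = [3/2 0 0 0; 0 18/13 5/13 0; 0 15/26 -12/13 0; 0 0 0 1]

T1 = [3/2 0 0 0; 0 3/2 0 0; 0 0 -1 0; 0 0 0 1]
T2·T1 = [3/2 0 0 0; 0 18/13 5/13 0; 0 15/26 -12/13 0; 0 0 0 1]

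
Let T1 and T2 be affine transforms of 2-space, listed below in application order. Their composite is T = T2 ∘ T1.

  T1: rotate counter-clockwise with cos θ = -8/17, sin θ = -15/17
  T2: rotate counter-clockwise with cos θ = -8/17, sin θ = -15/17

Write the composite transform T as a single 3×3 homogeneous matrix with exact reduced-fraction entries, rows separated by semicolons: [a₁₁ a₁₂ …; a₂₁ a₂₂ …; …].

T1 = [-8/17 15/17 0; -15/17 -8/17 0; 0 0 1]
T2·T1 = [-161/289 -240/289 0; 240/289 -161/289 0; 0 0 1]

T = [-161/289 -240/289 0; 240/289 -161/289 0; 0 0 1]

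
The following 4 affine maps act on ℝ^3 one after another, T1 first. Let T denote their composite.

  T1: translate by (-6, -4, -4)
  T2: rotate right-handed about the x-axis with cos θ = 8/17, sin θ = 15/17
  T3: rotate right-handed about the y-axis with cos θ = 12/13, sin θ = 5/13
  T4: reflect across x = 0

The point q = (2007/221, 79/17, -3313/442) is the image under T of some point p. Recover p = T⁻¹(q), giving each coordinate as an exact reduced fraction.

p = (1/2, -3, -5)

T1 = [1 0 0 -6; 0 1 0 -4; 0 0 1 -4; 0 0 0 1]
T2·T1 = [1 0 0 -6; 0 8/17 -15/17 28/17; 0 15/17 8/17 -92/17; 0 0 0 1]
T3·…·T1 = [12/13 75/221 40/221 -1684/221; 0 8/17 -15/17 28/17; -5/13 180/221 96/221 -594/221; 0 0 0 1]
T4·…·T1 = [-12/13 -75/221 -40/221 1684/221; 0 8/17 -15/17 28/17; -5/13 180/221 96/221 -594/221; 0 0 0 1]
det M = -1; M⁻¹ = [-12/13 0 -5/13 6; -75/221 8/17 180/221 4; -40/221 -15/17 96/221 4; 0 0 0 1]
M⁻¹ · (2007/221, 79/17, -3313/442)ᵀ = (1/2, -3, -5)ᵀ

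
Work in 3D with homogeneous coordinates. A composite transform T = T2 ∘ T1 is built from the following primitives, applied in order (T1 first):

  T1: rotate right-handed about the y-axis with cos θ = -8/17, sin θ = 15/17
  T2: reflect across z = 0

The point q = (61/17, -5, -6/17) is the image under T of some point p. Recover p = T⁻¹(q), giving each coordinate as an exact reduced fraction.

T1 = [-8/17 0 15/17 0; 0 1 0 0; -15/17 0 -8/17 0; 0 0 0 1]
T2·T1 = [-8/17 0 15/17 0; 0 1 0 0; 15/17 0 8/17 0; 0 0 0 1]
det M = -1; M⁻¹ = [-8/17 0 15/17 0; 0 1 0 0; 15/17 0 8/17 0; 0 0 0 1]
M⁻¹ · (61/17, -5, -6/17)ᵀ = (-2, -5, 3)ᵀ

p = (-2, -5, 3)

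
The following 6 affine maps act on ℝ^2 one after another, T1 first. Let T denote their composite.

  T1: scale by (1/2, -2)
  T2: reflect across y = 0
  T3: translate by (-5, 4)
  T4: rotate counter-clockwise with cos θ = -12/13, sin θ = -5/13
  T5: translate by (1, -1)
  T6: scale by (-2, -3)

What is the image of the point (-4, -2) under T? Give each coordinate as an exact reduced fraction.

T1 scale by (1/2, -2): (-4, -2) → (-2, 4)
T2 reflect across y = 0: (-2, 4) → (-2, -4)
T3 translate by (-5, 4): (-2, -4) → (-7, 0)
T4 rotate counter-clockwise with cos θ = -12/13, sin θ = -5/13: (-7, 0) → (84/13, 35/13)
T5 translate by (1, -1): (84/13, 35/13) → (97/13, 22/13)
T6 scale by (-2, -3): (97/13, 22/13) → (-194/13, -66/13)

T(p) = (-194/13, -66/13)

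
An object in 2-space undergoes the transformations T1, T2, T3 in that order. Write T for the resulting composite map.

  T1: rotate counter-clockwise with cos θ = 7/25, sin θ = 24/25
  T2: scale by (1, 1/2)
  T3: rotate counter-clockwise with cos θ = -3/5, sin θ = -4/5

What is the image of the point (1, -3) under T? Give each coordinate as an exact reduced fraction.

T(p) = (-231/125, -641/250)

T1 rotate counter-clockwise with cos θ = 7/25, sin θ = 24/25: (1, -3) → (79/25, 3/25)
T2 scale by (1, 1/2): (79/25, 3/25) → (79/25, 3/50)
T3 rotate counter-clockwise with cos θ = -3/5, sin θ = -4/5: (79/25, 3/50) → (-231/125, -641/250)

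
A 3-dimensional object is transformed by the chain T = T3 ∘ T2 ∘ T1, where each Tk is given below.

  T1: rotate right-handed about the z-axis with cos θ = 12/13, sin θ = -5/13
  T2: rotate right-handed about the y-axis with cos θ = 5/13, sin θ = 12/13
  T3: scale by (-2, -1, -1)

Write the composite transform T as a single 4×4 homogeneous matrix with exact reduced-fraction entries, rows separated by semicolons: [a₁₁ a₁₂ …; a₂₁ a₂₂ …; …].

T1 = [12/13 5/13 0 0; -5/13 12/13 0 0; 0 0 1 0; 0 0 0 1]
T2·T1 = [60/169 25/169 12/13 0; -5/13 12/13 0 0; -144/169 -60/169 5/13 0; 0 0 0 1]
T3·…·T1 = [-120/169 -50/169 -24/13 0; 5/13 -12/13 0 0; 144/169 60/169 -5/13 0; 0 0 0 1]

T = [-120/169 -50/169 -24/13 0; 5/13 -12/13 0 0; 144/169 60/169 -5/13 0; 0 0 0 1]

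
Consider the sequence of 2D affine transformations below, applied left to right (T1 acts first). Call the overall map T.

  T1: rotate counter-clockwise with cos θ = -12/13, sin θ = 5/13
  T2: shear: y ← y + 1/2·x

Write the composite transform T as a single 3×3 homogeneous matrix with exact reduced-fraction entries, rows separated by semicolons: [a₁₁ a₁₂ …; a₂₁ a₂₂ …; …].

T = [-12/13 -5/13 0; -1/13 -29/26 0; 0 0 1]

T1 = [-12/13 -5/13 0; 5/13 -12/13 0; 0 0 1]
T2·T1 = [-12/13 -5/13 0; -1/13 -29/26 0; 0 0 1]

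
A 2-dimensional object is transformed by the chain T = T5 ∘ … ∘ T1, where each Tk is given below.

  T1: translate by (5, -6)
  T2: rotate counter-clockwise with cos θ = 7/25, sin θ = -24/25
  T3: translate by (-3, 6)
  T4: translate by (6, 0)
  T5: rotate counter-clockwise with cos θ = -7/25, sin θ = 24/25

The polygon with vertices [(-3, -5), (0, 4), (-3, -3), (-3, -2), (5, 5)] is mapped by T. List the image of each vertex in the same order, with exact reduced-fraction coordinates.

T1 translate by (5, -6): (-3, -5) → (2, -11); (0, 4) → (5, -2); (-3, -3) → (2, -9); (-3, -2) → (2, -8); (5, 5) → (10, -1)
T2 rotate counter-clockwise with cos θ = 7/25, sin θ = -24/25: (2, -11) → (-10, -5); (5, -2) → (-13/25, -134/25); (2, -9) → (-202/25, -111/25); (2, -8) → (-178/25, -104/25); (10, -1) → (46/25, -247/25)
T3 translate by (-3, 6): (-10, -5) → (-13, 1); (-13/25, -134/25) → (-88/25, 16/25); (-202/25, -111/25) → (-277/25, 39/25); (-178/25, -104/25) → (-253/25, 46/25); (46/25, -247/25) → (-29/25, -97/25)
T4 translate by (6, 0): (-13, 1) → (-7, 1); (-88/25, 16/25) → (62/25, 16/25); (-277/25, 39/25) → (-127/25, 39/25); (-253/25, 46/25) → (-103/25, 46/25); (-29/25, -97/25) → (121/25, -97/25)
T5 rotate counter-clockwise with cos θ = -7/25, sin θ = 24/25: (-7, 1) → (1, -7); (62/25, 16/25) → (-818/625, 1376/625); (-127/25, 39/25) → (-47/625, -3321/625); (-103/25, 46/25) → (-383/625, -2794/625); (121/25, -97/25) → (1481/625, 3583/625)

image vertices: (1, -7), (-818/625, 1376/625), (-47/625, -3321/625), (-383/625, -2794/625), (1481/625, 3583/625)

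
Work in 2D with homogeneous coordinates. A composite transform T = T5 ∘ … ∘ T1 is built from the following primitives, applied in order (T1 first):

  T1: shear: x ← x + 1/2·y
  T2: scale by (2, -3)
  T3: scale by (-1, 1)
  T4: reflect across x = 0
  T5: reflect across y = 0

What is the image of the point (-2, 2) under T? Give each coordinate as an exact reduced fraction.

T(p) = (-2, 6)

T1 shear: x ← x + 1/2·y: (-2, 2) → (-1, 2)
T2 scale by (2, -3): (-1, 2) → (-2, -6)
T3 scale by (-1, 1): (-2, -6) → (2, -6)
T4 reflect across x = 0: (2, -6) → (-2, -6)
T5 reflect across y = 0: (-2, -6) → (-2, 6)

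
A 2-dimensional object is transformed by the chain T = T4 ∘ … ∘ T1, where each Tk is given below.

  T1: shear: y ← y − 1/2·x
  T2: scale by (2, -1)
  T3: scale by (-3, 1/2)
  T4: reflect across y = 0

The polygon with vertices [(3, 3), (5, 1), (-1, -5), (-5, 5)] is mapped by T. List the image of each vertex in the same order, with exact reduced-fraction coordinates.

T1 shear: y ← y − 1/2·x: (3, 3) → (3, 3/2); (5, 1) → (5, -3/2); (-1, -5) → (-1, -9/2); (-5, 5) → (-5, 15/2)
T2 scale by (2, -1): (3, 3/2) → (6, -3/2); (5, -3/2) → (10, 3/2); (-1, -9/2) → (-2, 9/2); (-5, 15/2) → (-10, -15/2)
T3 scale by (-3, 1/2): (6, -3/2) → (-18, -3/4); (10, 3/2) → (-30, 3/4); (-2, 9/2) → (6, 9/4); (-10, -15/2) → (30, -15/4)
T4 reflect across y = 0: (-18, -3/4) → (-18, 3/4); (-30, 3/4) → (-30, -3/4); (6, 9/4) → (6, -9/4); (30, -15/4) → (30, 15/4)

image vertices: (-18, 3/4), (-30, -3/4), (6, -9/4), (30, 15/4)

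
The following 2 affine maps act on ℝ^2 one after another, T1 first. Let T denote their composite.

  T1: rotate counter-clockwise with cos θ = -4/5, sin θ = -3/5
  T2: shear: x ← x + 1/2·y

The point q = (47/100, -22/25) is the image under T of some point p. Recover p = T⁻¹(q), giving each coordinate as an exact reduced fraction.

T1 = [-4/5 3/5 0; -3/5 -4/5 0; 0 0 1]
T2·T1 = [-11/10 1/5 0; -3/5 -4/5 0; 0 0 1]
det M = 1; M⁻¹ = [-4/5 -1/5 0; 3/5 -11/10 0; 0 0 1]
M⁻¹ · (47/100, -22/25)ᵀ = (-1/5, 5/4)ᵀ

p = (-1/5, 5/4)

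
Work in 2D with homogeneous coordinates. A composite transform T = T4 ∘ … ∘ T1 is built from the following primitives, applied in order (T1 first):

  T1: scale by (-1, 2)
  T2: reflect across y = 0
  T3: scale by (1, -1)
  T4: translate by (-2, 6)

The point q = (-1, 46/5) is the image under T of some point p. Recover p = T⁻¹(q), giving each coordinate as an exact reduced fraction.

p = (-1, 8/5)

T1 = [-1 0 0; 0 2 0; 0 0 1]
T2·T1 = [-1 0 0; 0 -2 0; 0 0 1]
T3·…·T1 = [-1 0 0; 0 2 0; 0 0 1]
T4·…·T1 = [-1 0 -2; 0 2 6; 0 0 1]
det M = -2; M⁻¹ = [-1 0 -2; 0 1/2 -3; 0 0 1]
M⁻¹ · (-1, 46/5)ᵀ = (-1, 8/5)ᵀ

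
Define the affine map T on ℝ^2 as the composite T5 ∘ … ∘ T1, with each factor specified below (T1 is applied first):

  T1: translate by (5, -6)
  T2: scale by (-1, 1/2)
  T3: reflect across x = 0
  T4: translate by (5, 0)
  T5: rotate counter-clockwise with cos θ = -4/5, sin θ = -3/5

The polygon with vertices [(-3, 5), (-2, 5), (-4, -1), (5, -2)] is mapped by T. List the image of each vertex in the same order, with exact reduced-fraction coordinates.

image vertices: (-59/10, -19/5), (-67/10, -22/5), (-69/10, -4/5), (-72/5, -29/5)

T1 translate by (5, -6): (-3, 5) → (2, -1); (-2, 5) → (3, -1); (-4, -1) → (1, -7); (5, -2) → (10, -8)
T2 scale by (-1, 1/2): (2, -1) → (-2, -1/2); (3, -1) → (-3, -1/2); (1, -7) → (-1, -7/2); (10, -8) → (-10, -4)
T3 reflect across x = 0: (-2, -1/2) → (2, -1/2); (-3, -1/2) → (3, -1/2); (-1, -7/2) → (1, -7/2); (-10, -4) → (10, -4)
T4 translate by (5, 0): (2, -1/2) → (7, -1/2); (3, -1/2) → (8, -1/2); (1, -7/2) → (6, -7/2); (10, -4) → (15, -4)
T5 rotate counter-clockwise with cos θ = -4/5, sin θ = -3/5: (7, -1/2) → (-59/10, -19/5); (8, -1/2) → (-67/10, -22/5); (6, -7/2) → (-69/10, -4/5); (15, -4) → (-72/5, -29/5)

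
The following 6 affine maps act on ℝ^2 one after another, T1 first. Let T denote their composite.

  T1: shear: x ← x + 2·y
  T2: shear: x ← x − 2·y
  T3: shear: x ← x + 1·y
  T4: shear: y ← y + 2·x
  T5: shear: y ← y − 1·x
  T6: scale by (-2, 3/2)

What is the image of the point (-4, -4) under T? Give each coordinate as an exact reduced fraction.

T1 shear: x ← x + 2·y: (-4, -4) → (-12, -4)
T2 shear: x ← x − 2·y: (-12, -4) → (-4, -4)
T3 shear: x ← x + 1·y: (-4, -4) → (-8, -4)
T4 shear: y ← y + 2·x: (-8, -4) → (-8, -20)
T5 shear: y ← y − 1·x: (-8, -20) → (-8, -12)
T6 scale by (-2, 3/2): (-8, -12) → (16, -18)

T(p) = (16, -18)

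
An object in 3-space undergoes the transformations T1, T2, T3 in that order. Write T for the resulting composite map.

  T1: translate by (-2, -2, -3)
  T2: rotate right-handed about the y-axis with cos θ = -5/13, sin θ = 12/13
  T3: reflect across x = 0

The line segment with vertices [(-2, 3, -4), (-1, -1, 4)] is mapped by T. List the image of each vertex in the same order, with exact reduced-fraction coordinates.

image vertices: (64/13, 1, 83/13), (-27/13, -3, 31/13)

T1 translate by (-2, -2, -3): (-2, 3, -4) → (-4, 1, -7); (-1, -1, 4) → (-3, -3, 1)
T2 rotate right-handed about the y-axis with cos θ = -5/13, sin θ = 12/13: (-4, 1, -7) → (-64/13, 1, 83/13); (-3, -3, 1) → (27/13, -3, 31/13)
T3 reflect across x = 0: (-64/13, 1, 83/13) → (64/13, 1, 83/13); (27/13, -3, 31/13) → (-27/13, -3, 31/13)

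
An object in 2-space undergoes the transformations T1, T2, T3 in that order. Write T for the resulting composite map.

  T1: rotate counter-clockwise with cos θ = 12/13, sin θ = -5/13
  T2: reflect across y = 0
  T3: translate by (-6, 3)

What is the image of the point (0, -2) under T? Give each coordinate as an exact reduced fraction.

T(p) = (-88/13, 63/13)

T1 rotate counter-clockwise with cos θ = 12/13, sin θ = -5/13: (0, -2) → (-10/13, -24/13)
T2 reflect across y = 0: (-10/13, -24/13) → (-10/13, 24/13)
T3 translate by (-6, 3): (-10/13, 24/13) → (-88/13, 63/13)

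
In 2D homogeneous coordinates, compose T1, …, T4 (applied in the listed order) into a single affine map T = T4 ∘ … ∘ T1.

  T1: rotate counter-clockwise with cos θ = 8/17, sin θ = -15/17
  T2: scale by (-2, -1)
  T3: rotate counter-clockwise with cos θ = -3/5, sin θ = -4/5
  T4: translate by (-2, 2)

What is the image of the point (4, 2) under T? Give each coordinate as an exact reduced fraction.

T1 rotate counter-clockwise with cos θ = 8/17, sin θ = -15/17: (4, 2) → (62/17, -44/17)
T2 scale by (-2, -1): (62/17, -44/17) → (-124/17, 44/17)
T3 rotate counter-clockwise with cos θ = -3/5, sin θ = -4/5: (-124/17, 44/17) → (548/85, 364/85)
T4 translate by (-2, 2): (548/85, 364/85) → (378/85, 534/85)

T(p) = (378/85, 534/85)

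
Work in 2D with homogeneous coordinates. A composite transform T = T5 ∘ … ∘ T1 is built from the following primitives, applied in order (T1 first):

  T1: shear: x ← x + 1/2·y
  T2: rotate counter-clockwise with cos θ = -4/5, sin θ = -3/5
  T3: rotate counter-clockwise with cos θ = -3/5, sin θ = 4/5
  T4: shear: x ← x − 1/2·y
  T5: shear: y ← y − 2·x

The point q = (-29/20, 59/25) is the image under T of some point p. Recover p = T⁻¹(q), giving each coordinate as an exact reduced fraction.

p = (-1, -1)

T1 = [1 1/2 0; 0 1 0; 0 0 1]
T2·T1 = [-4/5 1/5 0; -3/5 -11/10 0; 0 0 1]
T3·…·T1 = [24/25 19/25 0; -7/25 41/50 0; 0 0 1]
T4·…·T1 = [11/10 7/20 0; -7/25 41/50 0; 0 0 1]
T5·…·T1 = [11/10 7/20 0; -62/25 3/25 0; 0 0 1]
det M = 1; M⁻¹ = [3/25 -7/20 0; 62/25 11/10 0; 0 0 1]
M⁻¹ · (-29/20, 59/25)ᵀ = (-1, -1)ᵀ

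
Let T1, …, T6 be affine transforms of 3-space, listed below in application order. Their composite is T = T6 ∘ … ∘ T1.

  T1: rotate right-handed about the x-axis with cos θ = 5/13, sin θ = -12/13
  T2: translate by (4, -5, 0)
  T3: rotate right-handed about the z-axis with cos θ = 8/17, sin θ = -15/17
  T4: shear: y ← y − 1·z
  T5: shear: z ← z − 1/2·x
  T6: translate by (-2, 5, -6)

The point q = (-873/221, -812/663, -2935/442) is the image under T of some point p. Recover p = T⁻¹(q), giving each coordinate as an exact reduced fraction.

T1 = [1 0 0 0; 0 5/13 12/13 0; 0 -12/13 5/13 0; 0 0 0 1]
T2·T1 = [1 0 0 4; 0 5/13 12/13 -5; 0 -12/13 5/13 0; 0 0 0 1]
T3·…·T1 = [8/17 75/221 180/221 -43/17; -15/17 40/221 96/221 -100/17; 0 -12/13 5/13 0; 0 0 0 1]
T4·…·T1 = [8/17 75/221 180/221 -43/17; -15/17 244/221 11/221 -100/17; 0 -12/13 5/13 0; 0 0 0 1]
T5·…·T1 = [8/17 75/221 180/221 -43/17; -15/17 244/221 11/221 -100/17; -4/17 -483/442 -5/221 43/34; 0 0 0 1]
T6·…·T1 = [8/17 75/221 180/221 -77/17; -15/17 244/221 11/221 -15/17; -4/17 -483/442 -5/221 -161/34; 0 0 0 1]
det M = 1; M⁻¹ = [1/34 -15/17 -15/17 -82/17; -7/221 40/221 -164/221 -773/221; 541/442 96/221 181/221 2167/221; 0 0 0 1]
M⁻¹ · (-873/221, -812/663, -2935/442)ᵀ = (2, 4/3, -1)ᵀ

p = (2, 4/3, -1)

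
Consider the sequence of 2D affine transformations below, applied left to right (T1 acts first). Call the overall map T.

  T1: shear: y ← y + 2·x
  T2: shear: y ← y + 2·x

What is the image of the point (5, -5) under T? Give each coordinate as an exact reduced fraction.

T1 shear: y ← y + 2·x: (5, -5) → (5, 5)
T2 shear: y ← y + 2·x: (5, 5) → (5, 15)

T(p) = (5, 15)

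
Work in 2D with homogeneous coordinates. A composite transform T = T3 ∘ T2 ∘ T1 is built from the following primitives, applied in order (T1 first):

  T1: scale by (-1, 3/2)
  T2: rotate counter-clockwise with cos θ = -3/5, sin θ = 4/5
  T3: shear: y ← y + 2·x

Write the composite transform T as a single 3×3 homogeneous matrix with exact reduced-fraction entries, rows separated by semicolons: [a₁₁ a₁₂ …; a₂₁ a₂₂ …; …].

T = [3/5 -6/5 0; 2/5 -33/10 0; 0 0 1]

T1 = [-1 0 0; 0 3/2 0; 0 0 1]
T2·T1 = [3/5 -6/5 0; -4/5 -9/10 0; 0 0 1]
T3·…·T1 = [3/5 -6/5 0; 2/5 -33/10 0; 0 0 1]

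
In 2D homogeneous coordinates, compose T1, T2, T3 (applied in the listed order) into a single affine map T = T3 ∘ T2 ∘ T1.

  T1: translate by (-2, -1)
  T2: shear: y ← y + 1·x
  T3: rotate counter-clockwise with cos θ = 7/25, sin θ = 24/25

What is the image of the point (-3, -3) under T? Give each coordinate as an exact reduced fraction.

T(p) = (181/25, -183/25)

T1 translate by (-2, -1): (-3, -3) → (-5, -4)
T2 shear: y ← y + 1·x: (-5, -4) → (-5, -9)
T3 rotate counter-clockwise with cos θ = 7/25, sin θ = 24/25: (-5, -9) → (181/25, -183/25)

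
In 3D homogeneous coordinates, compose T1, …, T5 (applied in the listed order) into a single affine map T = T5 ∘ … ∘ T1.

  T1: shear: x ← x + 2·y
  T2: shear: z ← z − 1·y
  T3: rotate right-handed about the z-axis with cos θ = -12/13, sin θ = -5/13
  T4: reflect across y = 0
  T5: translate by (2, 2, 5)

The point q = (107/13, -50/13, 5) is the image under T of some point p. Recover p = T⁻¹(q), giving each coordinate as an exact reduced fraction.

T1 = [1 2 0 0; 0 1 0 0; 0 0 1 0; 0 0 0 1]
T2·T1 = [1 2 0 0; 0 1 0 0; 0 -1 1 0; 0 0 0 1]
T3·…·T1 = [-12/13 -19/13 0 0; -5/13 -22/13 0 0; 0 -1 1 0; 0 0 0 1]
T4·…·T1 = [-12/13 -19/13 0 0; 5/13 22/13 0 0; 0 -1 1 0; 0 0 0 1]
T5·…·T1 = [-12/13 -19/13 0 2; 5/13 22/13 0 2; 0 -1 1 5; 0 0 0 1]
det M = -1; M⁻¹ = [-22/13 -19/13 0 82/13; 5/13 12/13 0 -34/13; 5/13 12/13 1 -99/13; 0 0 0 1]
M⁻¹ · (107/13, -50/13, 5)ᵀ = (-2, -3, -3)ᵀ

p = (-2, -3, -3)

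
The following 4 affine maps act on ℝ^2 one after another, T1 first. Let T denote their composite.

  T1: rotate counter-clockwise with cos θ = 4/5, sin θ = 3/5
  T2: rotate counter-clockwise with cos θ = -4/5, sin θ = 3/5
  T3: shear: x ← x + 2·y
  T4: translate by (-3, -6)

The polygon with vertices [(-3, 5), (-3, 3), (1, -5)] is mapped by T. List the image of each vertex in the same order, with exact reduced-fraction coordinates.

image vertices: (-10, -11), (-6, -9), (6, -1)

T1 rotate counter-clockwise with cos θ = 4/5, sin θ = 3/5: (-3, 5) → (-27/5, 11/5); (-3, 3) → (-21/5, 3/5); (1, -5) → (19/5, -17/5)
T2 rotate counter-clockwise with cos θ = -4/5, sin θ = 3/5: (-27/5, 11/5) → (3, -5); (-21/5, 3/5) → (3, -3); (19/5, -17/5) → (-1, 5)
T3 shear: x ← x + 2·y: (3, -5) → (-7, -5); (3, -3) → (-3, -3); (-1, 5) → (9, 5)
T4 translate by (-3, -6): (-7, -5) → (-10, -11); (-3, -3) → (-6, -9); (9, 5) → (6, -1)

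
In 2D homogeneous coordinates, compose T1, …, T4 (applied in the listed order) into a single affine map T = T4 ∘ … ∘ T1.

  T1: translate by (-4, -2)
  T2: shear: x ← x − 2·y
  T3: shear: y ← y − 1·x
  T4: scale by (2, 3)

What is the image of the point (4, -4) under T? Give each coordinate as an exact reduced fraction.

T(p) = (24, -54)

T1 translate by (-4, -2): (4, -4) → (0, -6)
T2 shear: x ← x − 2·y: (0, -6) → (12, -6)
T3 shear: y ← y − 1·x: (12, -6) → (12, -18)
T4 scale by (2, 3): (12, -18) → (24, -54)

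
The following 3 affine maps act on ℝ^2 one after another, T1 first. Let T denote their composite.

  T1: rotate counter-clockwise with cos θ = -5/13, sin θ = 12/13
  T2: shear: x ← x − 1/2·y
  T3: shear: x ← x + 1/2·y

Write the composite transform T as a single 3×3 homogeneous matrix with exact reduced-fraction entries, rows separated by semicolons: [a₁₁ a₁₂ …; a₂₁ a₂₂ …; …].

T = [-5/13 -12/13 0; 12/13 -5/13 0; 0 0 1]

T1 = [-5/13 -12/13 0; 12/13 -5/13 0; 0 0 1]
T2·T1 = [-11/13 -19/26 0; 12/13 -5/13 0; 0 0 1]
T3·…·T1 = [-5/13 -12/13 0; 12/13 -5/13 0; 0 0 1]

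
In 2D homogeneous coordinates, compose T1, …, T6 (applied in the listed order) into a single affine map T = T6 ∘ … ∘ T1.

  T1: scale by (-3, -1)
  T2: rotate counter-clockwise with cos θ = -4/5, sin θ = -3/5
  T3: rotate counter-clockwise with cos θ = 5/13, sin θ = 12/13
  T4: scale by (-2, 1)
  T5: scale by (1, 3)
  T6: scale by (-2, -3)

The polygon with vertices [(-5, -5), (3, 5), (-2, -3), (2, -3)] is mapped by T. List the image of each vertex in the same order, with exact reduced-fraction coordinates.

T1 scale by (-3, -1): (-5, -5) → (15, 5); (3, 5) → (-9, -5); (-2, -3) → (6, 3); (2, -3) → (-6, 3)
T2 rotate counter-clockwise with cos θ = -4/5, sin θ = -3/5: (15, 5) → (-9, -13); (-9, -5) → (21/5, 47/5); (6, 3) → (-3, -6); (-6, 3) → (33/5, 6/5)
T3 rotate counter-clockwise with cos θ = 5/13, sin θ = 12/13: (-9, -13) → (111/13, -173/13); (21/5, 47/5) → (-459/65, 487/65); (-3, -6) → (57/13, -66/13); (33/5, 6/5) → (93/65, 426/65)
T4 scale by (-2, 1): (111/13, -173/13) → (-222/13, -173/13); (-459/65, 487/65) → (918/65, 487/65); (57/13, -66/13) → (-114/13, -66/13); (93/65, 426/65) → (-186/65, 426/65)
T5 scale by (1, 3): (-222/13, -173/13) → (-222/13, -519/13); (918/65, 487/65) → (918/65, 1461/65); (-114/13, -66/13) → (-114/13, -198/13); (-186/65, 426/65) → (-186/65, 1278/65)
T6 scale by (-2, -3): (-222/13, -519/13) → (444/13, 1557/13); (918/65, 1461/65) → (-1836/65, -4383/65); (-114/13, -198/13) → (228/13, 594/13); (-186/65, 1278/65) → (372/65, -3834/65)

image vertices: (444/13, 1557/13), (-1836/65, -4383/65), (228/13, 594/13), (372/65, -3834/65)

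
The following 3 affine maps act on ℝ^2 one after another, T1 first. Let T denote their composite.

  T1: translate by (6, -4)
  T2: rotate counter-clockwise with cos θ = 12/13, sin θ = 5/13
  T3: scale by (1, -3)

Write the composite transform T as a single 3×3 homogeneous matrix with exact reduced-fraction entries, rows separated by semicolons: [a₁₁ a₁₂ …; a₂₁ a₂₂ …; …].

T = [12/13 -5/13 92/13; -15/13 -36/13 54/13; 0 0 1]

T1 = [1 0 6; 0 1 -4; 0 0 1]
T2·T1 = [12/13 -5/13 92/13; 5/13 12/13 -18/13; 0 0 1]
T3·…·T1 = [12/13 -5/13 92/13; -15/13 -36/13 54/13; 0 0 1]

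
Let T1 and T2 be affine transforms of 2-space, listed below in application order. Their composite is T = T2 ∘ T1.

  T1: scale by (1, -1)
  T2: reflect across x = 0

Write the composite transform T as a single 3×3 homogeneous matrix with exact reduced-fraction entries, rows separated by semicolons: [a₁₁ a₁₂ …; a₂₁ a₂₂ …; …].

T1 = [1 0 0; 0 -1 0; 0 0 1]
T2·T1 = [-1 0 0; 0 -1 0; 0 0 1]

T = [-1 0 0; 0 -1 0; 0 0 1]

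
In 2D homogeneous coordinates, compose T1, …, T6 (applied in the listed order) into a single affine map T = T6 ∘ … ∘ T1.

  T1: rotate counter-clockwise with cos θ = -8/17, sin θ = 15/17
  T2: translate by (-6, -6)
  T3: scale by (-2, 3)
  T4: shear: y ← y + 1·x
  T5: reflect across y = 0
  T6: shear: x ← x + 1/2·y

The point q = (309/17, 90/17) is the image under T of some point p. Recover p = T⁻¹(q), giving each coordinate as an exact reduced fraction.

p = (0, 2)

T1 = [-8/17 -15/17 0; 15/17 -8/17 0; 0 0 1]
T2·T1 = [-8/17 -15/17 -6; 15/17 -8/17 -6; 0 0 1]
T3·…·T1 = [16/17 30/17 12; 45/17 -24/17 -18; 0 0 1]
T4·…·T1 = [16/17 30/17 12; 61/17 6/17 -6; 0 0 1]
T5·…·T1 = [16/17 30/17 12; -61/17 -6/17 6; 0 0 1]
T6·…·T1 = [-29/34 27/17 15; -61/17 -6/17 6; 0 0 1]
det M = 6; M⁻¹ = [-1/17 -9/34 42/17; 61/102 -29/204 -138/17; 0 0 1]
M⁻¹ · (309/17, 90/17)ᵀ = (0, 2)ᵀ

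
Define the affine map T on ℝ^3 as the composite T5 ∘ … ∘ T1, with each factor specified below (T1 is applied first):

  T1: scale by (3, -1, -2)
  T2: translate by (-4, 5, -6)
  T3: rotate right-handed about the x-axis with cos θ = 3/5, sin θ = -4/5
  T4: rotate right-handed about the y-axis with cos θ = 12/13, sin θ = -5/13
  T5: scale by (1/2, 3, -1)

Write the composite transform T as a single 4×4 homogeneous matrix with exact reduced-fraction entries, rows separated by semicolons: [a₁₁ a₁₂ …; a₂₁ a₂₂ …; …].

T = [18/13 -2/13 3/13 -5/13; 0 -9/5 -24/5 -27/5; -15/13 -48/65 72/65 556/65; 0 0 0 1]

T1 = [3 0 0 0; 0 -1 0 0; 0 0 -2 0; 0 0 0 1]
T2·T1 = [3 0 0 -4; 0 -1 0 5; 0 0 -2 -6; 0 0 0 1]
T3·…·T1 = [3 0 0 -4; 0 -3/5 -8/5 -9/5; 0 4/5 -6/5 -38/5; 0 0 0 1]
T4·…·T1 = [36/13 -4/13 6/13 -10/13; 0 -3/5 -8/5 -9/5; 15/13 48/65 -72/65 -556/65; 0 0 0 1]
T5·…·T1 = [18/13 -2/13 3/13 -5/13; 0 -9/5 -24/5 -27/5; -15/13 -48/65 72/65 556/65; 0 0 0 1]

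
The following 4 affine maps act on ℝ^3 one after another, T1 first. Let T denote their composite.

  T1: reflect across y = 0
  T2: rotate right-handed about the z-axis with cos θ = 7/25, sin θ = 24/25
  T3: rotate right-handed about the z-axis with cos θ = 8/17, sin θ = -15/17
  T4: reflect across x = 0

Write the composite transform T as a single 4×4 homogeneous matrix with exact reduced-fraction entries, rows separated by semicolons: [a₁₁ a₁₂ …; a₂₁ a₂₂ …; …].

T1 = [1 0 0 0; 0 -1 0 0; 0 0 1 0; 0 0 0 1]
T2·T1 = [7/25 24/25 0 0; 24/25 -7/25 0 0; 0 0 1 0; 0 0 0 1]
T3·…·T1 = [416/425 87/425 0 0; 87/425 -416/425 0 0; 0 0 1 0; 0 0 0 1]
T4·…·T1 = [-416/425 -87/425 0 0; 87/425 -416/425 0 0; 0 0 1 0; 0 0 0 1]

T = [-416/425 -87/425 0 0; 87/425 -416/425 0 0; 0 0 1 0; 0 0 0 1]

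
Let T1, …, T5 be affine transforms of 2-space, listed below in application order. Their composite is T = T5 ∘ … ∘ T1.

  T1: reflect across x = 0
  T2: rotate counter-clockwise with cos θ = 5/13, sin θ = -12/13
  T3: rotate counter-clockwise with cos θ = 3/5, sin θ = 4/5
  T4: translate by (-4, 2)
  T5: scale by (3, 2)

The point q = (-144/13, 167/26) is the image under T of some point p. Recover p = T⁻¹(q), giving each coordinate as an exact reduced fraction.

T1 = [-1 0 0; 0 1 0; 0 0 1]
T2·T1 = [-5/13 12/13 0; 12/13 5/13 0; 0 0 1]
T3·…·T1 = [-63/65 16/65 0; 16/65 63/65 0; 0 0 1]
T4·…·T1 = [-63/65 16/65 -4; 16/65 63/65 2; 0 0 1]
T5·…·T1 = [-189/65 48/65 -12; 32/65 126/65 4; 0 0 1]
det M = -6; M⁻¹ = [-21/65 8/65 -284/65; 16/195 63/130 -62/65; 0 0 1]
M⁻¹ · (-144/13, 167/26)ᵀ = (0, 5/4)ᵀ

p = (0, 5/4)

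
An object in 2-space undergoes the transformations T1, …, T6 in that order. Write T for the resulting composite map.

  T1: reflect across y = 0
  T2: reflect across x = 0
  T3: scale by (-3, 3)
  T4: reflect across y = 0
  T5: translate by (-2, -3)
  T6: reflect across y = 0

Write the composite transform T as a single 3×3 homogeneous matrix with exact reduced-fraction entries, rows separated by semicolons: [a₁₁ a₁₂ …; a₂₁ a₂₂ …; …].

T1 = [1 0 0; 0 -1 0; 0 0 1]
T2·T1 = [-1 0 0; 0 -1 0; 0 0 1]
T3·…·T1 = [3 0 0; 0 -3 0; 0 0 1]
T4·…·T1 = [3 0 0; 0 3 0; 0 0 1]
T5·…·T1 = [3 0 -2; 0 3 -3; 0 0 1]
T6·…·T1 = [3 0 -2; 0 -3 3; 0 0 1]

T = [3 0 -2; 0 -3 3; 0 0 1]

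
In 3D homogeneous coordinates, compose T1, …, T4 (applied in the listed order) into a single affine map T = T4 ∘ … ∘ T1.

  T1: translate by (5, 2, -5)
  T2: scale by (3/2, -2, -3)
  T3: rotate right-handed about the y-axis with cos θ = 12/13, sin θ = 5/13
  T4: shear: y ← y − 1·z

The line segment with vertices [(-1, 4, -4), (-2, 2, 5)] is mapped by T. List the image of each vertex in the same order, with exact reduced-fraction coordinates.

T1 translate by (5, 2, -5): (-1, 4, -4) → (4, 6, -9); (-2, 2, 5) → (3, 4, 0)
T2 scale by (3/2, -2, -3): (4, 6, -9) → (6, -12, 27); (3, 4, 0) → (9/2, -8, 0)
T3 rotate right-handed about the y-axis with cos θ = 12/13, sin θ = 5/13: (6, -12, 27) → (207/13, -12, 294/13); (9/2, -8, 0) → (54/13, -8, -45/26)
T4 shear: y ← y − 1·z: (207/13, -12, 294/13) → (207/13, -450/13, 294/13); (54/13, -8, -45/26) → (54/13, -163/26, -45/26)

image vertices: (207/13, -450/13, 294/13), (54/13, -163/26, -45/26)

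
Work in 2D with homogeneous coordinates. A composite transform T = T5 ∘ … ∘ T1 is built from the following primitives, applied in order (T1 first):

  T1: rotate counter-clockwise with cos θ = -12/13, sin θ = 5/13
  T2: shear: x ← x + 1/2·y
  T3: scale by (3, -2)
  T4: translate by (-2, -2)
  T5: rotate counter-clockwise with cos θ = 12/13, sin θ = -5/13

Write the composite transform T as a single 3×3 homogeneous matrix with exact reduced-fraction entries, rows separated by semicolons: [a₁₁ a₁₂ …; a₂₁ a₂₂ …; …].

T1 = [-12/13 -5/13 0; 5/13 -12/13 0; 0 0 1]
T2·T1 = [-19/26 -11/13 0; 5/13 -12/13 0; 0 0 1]
T3·…·T1 = [-57/26 -33/13 0; -10/13 24/13 0; 0 0 1]
T4·…·T1 = [-57/26 -33/13 -2; -10/13 24/13 -2; 0 0 1]
T5·…·T1 = [-392/169 -276/169 -34/13; 45/338 453/169 -14/13; 0 0 1]

T = [-392/169 -276/169 -34/13; 45/338 453/169 -14/13; 0 0 1]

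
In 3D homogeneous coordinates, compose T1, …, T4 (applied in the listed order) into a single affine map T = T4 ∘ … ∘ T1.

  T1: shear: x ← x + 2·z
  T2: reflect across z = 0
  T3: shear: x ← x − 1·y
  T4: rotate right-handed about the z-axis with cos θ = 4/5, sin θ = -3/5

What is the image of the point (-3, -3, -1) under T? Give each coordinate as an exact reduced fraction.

T(p) = (-17/5, -6/5, 1)

T1 shear: x ← x + 2·z: (-3, -3, -1) → (-5, -3, -1)
T2 reflect across z = 0: (-5, -3, -1) → (-5, -3, 1)
T3 shear: x ← x − 1·y: (-5, -3, 1) → (-2, -3, 1)
T4 rotate right-handed about the z-axis with cos θ = 4/5, sin θ = -3/5: (-2, -3, 1) → (-17/5, -6/5, 1)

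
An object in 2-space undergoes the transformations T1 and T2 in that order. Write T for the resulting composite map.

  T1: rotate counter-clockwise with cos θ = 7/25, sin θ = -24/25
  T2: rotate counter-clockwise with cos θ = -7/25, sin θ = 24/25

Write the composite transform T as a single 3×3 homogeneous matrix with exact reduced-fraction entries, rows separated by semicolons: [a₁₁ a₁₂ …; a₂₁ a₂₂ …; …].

T = [527/625 -336/625 0; 336/625 527/625 0; 0 0 1]

T1 = [7/25 24/25 0; -24/25 7/25 0; 0 0 1]
T2·T1 = [527/625 -336/625 0; 336/625 527/625 0; 0 0 1]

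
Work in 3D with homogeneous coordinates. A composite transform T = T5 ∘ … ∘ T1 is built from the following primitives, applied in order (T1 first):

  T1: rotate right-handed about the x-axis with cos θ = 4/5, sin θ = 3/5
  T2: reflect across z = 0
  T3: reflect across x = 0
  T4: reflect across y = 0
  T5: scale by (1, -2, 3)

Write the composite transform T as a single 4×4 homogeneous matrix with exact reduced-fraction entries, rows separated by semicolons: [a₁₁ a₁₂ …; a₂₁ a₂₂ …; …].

T1 = [1 0 0 0; 0 4/5 -3/5 0; 0 3/5 4/5 0; 0 0 0 1]
T2·T1 = [1 0 0 0; 0 4/5 -3/5 0; 0 -3/5 -4/5 0; 0 0 0 1]
T3·…·T1 = [-1 0 0 0; 0 4/5 -3/5 0; 0 -3/5 -4/5 0; 0 0 0 1]
T4·…·T1 = [-1 0 0 0; 0 -4/5 3/5 0; 0 -3/5 -4/5 0; 0 0 0 1]
T5·…·T1 = [-1 0 0 0; 0 8/5 -6/5 0; 0 -9/5 -12/5 0; 0 0 0 1]

T = [-1 0 0 0; 0 8/5 -6/5 0; 0 -9/5 -12/5 0; 0 0 0 1]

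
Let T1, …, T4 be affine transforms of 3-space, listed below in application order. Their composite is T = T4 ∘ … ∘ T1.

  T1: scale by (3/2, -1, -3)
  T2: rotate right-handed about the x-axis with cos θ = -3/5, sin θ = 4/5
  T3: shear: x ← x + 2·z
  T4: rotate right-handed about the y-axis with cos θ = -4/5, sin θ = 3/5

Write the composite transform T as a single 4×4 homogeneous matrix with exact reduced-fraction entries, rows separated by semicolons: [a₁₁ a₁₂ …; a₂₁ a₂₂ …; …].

T = [-6/5 4/5 -9/5 0; 0 3/5 12/5 0; -9/10 8/5 -18/5 0; 0 0 0 1]

T1 = [3/2 0 0 0; 0 -1 0 0; 0 0 -3 0; 0 0 0 1]
T2·T1 = [3/2 0 0 0; 0 3/5 12/5 0; 0 -4/5 9/5 0; 0 0 0 1]
T3·…·T1 = [3/2 -8/5 18/5 0; 0 3/5 12/5 0; 0 -4/5 9/5 0; 0 0 0 1]
T4·…·T1 = [-6/5 4/5 -9/5 0; 0 3/5 12/5 0; -9/10 8/5 -18/5 0; 0 0 0 1]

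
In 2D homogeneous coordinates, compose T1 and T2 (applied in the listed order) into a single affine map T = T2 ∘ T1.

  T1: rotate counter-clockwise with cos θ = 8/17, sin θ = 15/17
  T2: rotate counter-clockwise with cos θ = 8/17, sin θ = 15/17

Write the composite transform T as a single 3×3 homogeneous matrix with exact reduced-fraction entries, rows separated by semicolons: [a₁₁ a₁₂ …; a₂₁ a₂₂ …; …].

T1 = [8/17 -15/17 0; 15/17 8/17 0; 0 0 1]
T2·T1 = [-161/289 -240/289 0; 240/289 -161/289 0; 0 0 1]

T = [-161/289 -240/289 0; 240/289 -161/289 0; 0 0 1]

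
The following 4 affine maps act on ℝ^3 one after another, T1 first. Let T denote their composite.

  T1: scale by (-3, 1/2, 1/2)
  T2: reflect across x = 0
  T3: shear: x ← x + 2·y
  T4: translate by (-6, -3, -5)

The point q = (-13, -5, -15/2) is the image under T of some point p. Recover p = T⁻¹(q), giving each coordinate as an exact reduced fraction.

p = (-1, -4, -5)

T1 = [-3 0 0 0; 0 1/2 0 0; 0 0 1/2 0; 0 0 0 1]
T2·T1 = [3 0 0 0; 0 1/2 0 0; 0 0 1/2 0; 0 0 0 1]
T3·…·T1 = [3 1 0 0; 0 1/2 0 0; 0 0 1/2 0; 0 0 0 1]
T4·…·T1 = [3 1 0 -6; 0 1/2 0 -3; 0 0 1/2 -5; 0 0 0 1]
det M = 3/4; M⁻¹ = [1/3 -2/3 0 0; 0 2 0 6; 0 0 2 10; 0 0 0 1]
M⁻¹ · (-13, -5, -15/2)ᵀ = (-1, -4, -5)ᵀ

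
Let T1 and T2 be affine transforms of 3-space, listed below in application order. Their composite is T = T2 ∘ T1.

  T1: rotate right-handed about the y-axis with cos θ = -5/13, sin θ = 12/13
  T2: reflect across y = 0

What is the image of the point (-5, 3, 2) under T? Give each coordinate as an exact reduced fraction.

T(p) = (49/13, -3, 50/13)

T1 rotate right-handed about the y-axis with cos θ = -5/13, sin θ = 12/13: (-5, 3, 2) → (49/13, 3, 50/13)
T2 reflect across y = 0: (49/13, 3, 50/13) → (49/13, -3, 50/13)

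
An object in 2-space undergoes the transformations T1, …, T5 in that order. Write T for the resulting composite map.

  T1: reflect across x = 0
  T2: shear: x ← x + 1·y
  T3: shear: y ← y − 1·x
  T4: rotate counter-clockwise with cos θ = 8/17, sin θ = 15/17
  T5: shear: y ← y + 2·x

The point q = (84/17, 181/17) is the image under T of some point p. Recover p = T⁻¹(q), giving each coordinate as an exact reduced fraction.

p = (-4, -1)

T1 = [-1 0 0; 0 1 0; 0 0 1]
T2·T1 = [-1 1 0; 0 1 0; 0 0 1]
T3·…·T1 = [-1 1 0; 1 0 0; 0 0 1]
T4·…·T1 = [-23/17 8/17 0; -7/17 15/17 0; 0 0 1]
T5·…·T1 = [-23/17 8/17 0; -53/17 31/17 0; 0 0 1]
det M = -1; M⁻¹ = [-31/17 8/17 0; -53/17 23/17 0; 0 0 1]
M⁻¹ · (84/17, 181/17)ᵀ = (-4, -1)ᵀ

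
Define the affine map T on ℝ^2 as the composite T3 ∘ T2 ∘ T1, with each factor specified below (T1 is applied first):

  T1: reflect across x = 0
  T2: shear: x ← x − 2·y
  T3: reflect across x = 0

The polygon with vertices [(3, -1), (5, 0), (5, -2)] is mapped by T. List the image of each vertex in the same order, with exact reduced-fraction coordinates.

image vertices: (1, -1), (5, 0), (1, -2)

T1 reflect across x = 0: (3, -1) → (-3, -1); (5, 0) → (-5, 0); (5, -2) → (-5, -2)
T2 shear: x ← x − 2·y: (-3, -1) → (-1, -1); (-5, 0) → (-5, 0); (-5, -2) → (-1, -2)
T3 reflect across x = 0: (-1, -1) → (1, -1); (-5, 0) → (5, 0); (-1, -2) → (1, -2)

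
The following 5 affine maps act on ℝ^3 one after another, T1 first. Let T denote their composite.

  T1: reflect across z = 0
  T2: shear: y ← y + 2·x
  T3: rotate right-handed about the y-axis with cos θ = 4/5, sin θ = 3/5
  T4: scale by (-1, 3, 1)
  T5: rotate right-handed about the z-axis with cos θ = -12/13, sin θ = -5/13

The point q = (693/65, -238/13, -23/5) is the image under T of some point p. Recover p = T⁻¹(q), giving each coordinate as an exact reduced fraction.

T1 = [1 0 0 0; 0 1 0 0; 0 0 -1 0; 0 0 0 1]
T2·T1 = [1 0 0 0; 2 1 0 0; 0 0 -1 0; 0 0 0 1]
T3·…·T1 = [4/5 0 -3/5 0; 2 1 0 0; -3/5 0 -4/5 0; 0 0 0 1]
T4·…·T1 = [-4/5 0 3/5 0; 6 3 0 0; -3/5 0 -4/5 0; 0 0 0 1]
T5·…·T1 = [198/65 15/13 -36/65 0; -68/13 -36/13 -3/13 0; -3/5 0 -4/5 0; 0 0 0 1]
det M = 3; M⁻¹ = [48/65 4/13 -3/5 0; -263/195 -12/13 6/5 0; -36/65 -3/13 -4/5 0; 0 0 0 1]
M⁻¹ · (693/65, -238/13, -23/5)ᵀ = (5, -3, 2)ᵀ

p = (5, -3, 2)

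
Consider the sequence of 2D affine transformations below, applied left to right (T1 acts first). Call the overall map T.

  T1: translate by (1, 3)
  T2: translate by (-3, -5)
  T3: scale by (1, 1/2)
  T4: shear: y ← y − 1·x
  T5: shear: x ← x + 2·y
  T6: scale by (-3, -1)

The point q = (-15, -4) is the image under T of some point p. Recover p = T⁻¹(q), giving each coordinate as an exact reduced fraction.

p = (-1, 4)

T1 = [1 0 1; 0 1 3; 0 0 1]
T2·T1 = [1 0 -2; 0 1 -2; 0 0 1]
T3·…·T1 = [1 0 -2; 0 1/2 -1; 0 0 1]
T4·…·T1 = [1 0 -2; -1 1/2 1; 0 0 1]
T5·…·T1 = [-1 1 0; -1 1/2 1; 0 0 1]
T6·…·T1 = [3 -3 0; 1 -1/2 -1; 0 0 1]
det M = 3/2; M⁻¹ = [-1/3 2 2; -2/3 2 2; 0 0 1]
M⁻¹ · (-15, -4)ᵀ = (-1, 4)ᵀ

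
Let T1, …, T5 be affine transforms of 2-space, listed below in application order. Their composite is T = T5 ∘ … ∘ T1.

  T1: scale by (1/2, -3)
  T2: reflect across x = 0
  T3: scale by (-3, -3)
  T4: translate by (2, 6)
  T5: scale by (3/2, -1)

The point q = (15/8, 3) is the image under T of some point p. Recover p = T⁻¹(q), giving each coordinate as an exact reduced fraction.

p = (-1/2, -1)

T1 = [1/2 0 0; 0 -3 0; 0 0 1]
T2·T1 = [-1/2 0 0; 0 -3 0; 0 0 1]
T3·…·T1 = [3/2 0 0; 0 9 0; 0 0 1]
T4·…·T1 = [3/2 0 2; 0 9 6; 0 0 1]
T5·…·T1 = [9/4 0 3; 0 -9 -6; 0 0 1]
det M = -81/4; M⁻¹ = [4/9 0 -4/3; 0 -1/9 -2/3; 0 0 1]
M⁻¹ · (15/8, 3)ᵀ = (-1/2, -1)ᵀ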